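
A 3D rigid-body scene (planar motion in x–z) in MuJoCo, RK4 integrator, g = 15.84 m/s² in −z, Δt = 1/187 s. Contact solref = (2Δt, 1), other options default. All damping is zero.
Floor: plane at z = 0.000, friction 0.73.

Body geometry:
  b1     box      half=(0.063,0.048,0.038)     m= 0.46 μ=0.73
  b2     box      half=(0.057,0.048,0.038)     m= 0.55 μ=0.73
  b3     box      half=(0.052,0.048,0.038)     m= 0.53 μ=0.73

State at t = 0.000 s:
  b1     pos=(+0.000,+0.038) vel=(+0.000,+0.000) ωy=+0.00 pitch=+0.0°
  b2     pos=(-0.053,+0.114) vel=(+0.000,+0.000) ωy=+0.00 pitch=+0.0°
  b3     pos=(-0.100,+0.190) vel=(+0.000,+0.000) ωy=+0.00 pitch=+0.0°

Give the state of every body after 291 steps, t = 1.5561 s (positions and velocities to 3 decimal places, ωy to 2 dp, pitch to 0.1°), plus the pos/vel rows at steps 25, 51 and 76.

State at t = 1.5561 s:
  b1     pos=(+0.000,+0.038) vel=(+0.000,+0.000) ωy=+0.00 pitch=+0.0°
  b2     pos=(-0.108,+0.057) vel=(+0.000,+0.000) ωy=+0.00 pitch=-90.0°
  b3     pos=(-0.314,+0.038) vel=(+0.000,+0.000) ωy=+0.00 pitch=+180.0°

Key-timestep trajectory:
   step    t(s)  b1.x    b1.z    b1.vx   b1.vz   b2.x    b2.z    b2.vx   b2.vz   b3.x    b3.z    b3.vx   b3.vz 
     25  0.1337   +0.000  +0.038  +0.001  +0.000   -0.062  +0.115  -0.160  +0.005   -0.126  +0.178  -0.432  -0.266
     51  0.2727   +0.000  +0.038  +0.000  +0.000   -0.105  +0.076  -0.383  -1.027   -0.212  +0.051  -1.018  -0.267
     76  0.4064   +0.000  +0.038  +0.000  +0.000   -0.108  +0.057  +0.000  +0.000   -0.286  +0.059  -0.562  -0.256


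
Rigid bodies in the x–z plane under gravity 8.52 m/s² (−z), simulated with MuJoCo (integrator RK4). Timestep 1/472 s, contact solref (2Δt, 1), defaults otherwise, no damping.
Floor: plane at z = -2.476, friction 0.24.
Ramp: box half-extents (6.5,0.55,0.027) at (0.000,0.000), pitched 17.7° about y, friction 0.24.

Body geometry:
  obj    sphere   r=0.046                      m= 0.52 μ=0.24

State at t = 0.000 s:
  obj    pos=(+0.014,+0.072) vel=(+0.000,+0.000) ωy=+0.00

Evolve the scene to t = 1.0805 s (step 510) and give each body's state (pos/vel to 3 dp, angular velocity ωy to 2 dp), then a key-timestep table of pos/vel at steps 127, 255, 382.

State at t = 1.0805 s:
  obj    pos=(+1.043,-0.256) vel=(+1.905,-0.608) ωy=+43.46

Key-timestep trajectory:
   step    t(s)  obj.x    obj.z    obj.vx   obj.vz 
    127  0.2691   +0.078  +0.052  +0.474  -0.151
    255  0.5403   +0.271  -0.010  +0.952  -0.304
    382  0.8093   +0.591  -0.112  +1.427  -0.455


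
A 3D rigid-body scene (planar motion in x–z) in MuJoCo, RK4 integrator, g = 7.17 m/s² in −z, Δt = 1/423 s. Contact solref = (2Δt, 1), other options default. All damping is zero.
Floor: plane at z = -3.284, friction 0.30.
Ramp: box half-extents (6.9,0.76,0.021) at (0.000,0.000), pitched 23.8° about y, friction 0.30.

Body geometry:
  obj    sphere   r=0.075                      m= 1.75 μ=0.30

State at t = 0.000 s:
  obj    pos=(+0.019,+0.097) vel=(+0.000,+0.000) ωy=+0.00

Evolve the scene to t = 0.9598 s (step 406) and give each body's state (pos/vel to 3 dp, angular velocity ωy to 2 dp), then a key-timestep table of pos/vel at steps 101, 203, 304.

State at t = 0.9598 s:
  obj    pos=(+0.890,-0.288) vel=(+1.815,-0.801) ωy=+26.45

Key-timestep trajectory:
   step    t(s)  obj.x    obj.z    obj.vx   obj.vz 
    101  0.2388   +0.073  +0.073  +0.452  -0.199
    203  0.4799   +0.237  +0.001  +0.908  -0.400
    304  0.7187   +0.507  -0.119  +1.359  -0.599


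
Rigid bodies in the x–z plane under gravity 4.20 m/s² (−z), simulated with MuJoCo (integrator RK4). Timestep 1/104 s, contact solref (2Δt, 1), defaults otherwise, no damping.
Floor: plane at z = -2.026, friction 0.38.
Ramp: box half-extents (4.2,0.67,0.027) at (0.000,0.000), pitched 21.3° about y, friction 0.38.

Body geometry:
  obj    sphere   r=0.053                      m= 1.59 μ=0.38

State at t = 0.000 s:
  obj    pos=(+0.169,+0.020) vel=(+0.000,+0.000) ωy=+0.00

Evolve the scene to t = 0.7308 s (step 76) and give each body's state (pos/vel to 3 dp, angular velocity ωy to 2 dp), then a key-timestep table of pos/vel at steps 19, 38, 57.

State at t = 0.7308 s:
  obj    pos=(+0.440,-0.086) vel=(+0.742,-0.289) ωy=+15.02

Key-timestep trajectory:
   step    t(s)  obj.x    obj.z    obj.vx   obj.vz 
     19  0.1827   +0.186  +0.013  +0.186  -0.072
     38  0.3654   +0.237  -0.006  +0.371  -0.145
     57  0.5481   +0.322  -0.040  +0.557  -0.217


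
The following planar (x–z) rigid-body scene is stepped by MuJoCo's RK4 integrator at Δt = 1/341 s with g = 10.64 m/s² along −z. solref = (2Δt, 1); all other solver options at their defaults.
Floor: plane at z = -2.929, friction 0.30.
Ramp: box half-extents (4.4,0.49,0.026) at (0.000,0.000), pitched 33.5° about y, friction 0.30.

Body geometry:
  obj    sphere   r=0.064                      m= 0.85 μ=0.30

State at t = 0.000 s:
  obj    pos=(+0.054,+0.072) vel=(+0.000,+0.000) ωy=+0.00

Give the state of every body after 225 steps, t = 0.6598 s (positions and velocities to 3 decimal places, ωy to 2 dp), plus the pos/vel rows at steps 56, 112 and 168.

State at t = 0.6598 s:
  obj    pos=(+0.816,-0.432) vel=(+2.308,-1.528) ωy=+43.24

Key-timestep trajectory:
   step    t(s)  obj.x    obj.z    obj.vx   obj.vz 
     56  0.1642   +0.101  +0.041  +0.575  -0.380
    112  0.3284   +0.243  -0.053  +1.149  -0.761
    168  0.4927   +0.479  -0.209  +1.723  -1.141


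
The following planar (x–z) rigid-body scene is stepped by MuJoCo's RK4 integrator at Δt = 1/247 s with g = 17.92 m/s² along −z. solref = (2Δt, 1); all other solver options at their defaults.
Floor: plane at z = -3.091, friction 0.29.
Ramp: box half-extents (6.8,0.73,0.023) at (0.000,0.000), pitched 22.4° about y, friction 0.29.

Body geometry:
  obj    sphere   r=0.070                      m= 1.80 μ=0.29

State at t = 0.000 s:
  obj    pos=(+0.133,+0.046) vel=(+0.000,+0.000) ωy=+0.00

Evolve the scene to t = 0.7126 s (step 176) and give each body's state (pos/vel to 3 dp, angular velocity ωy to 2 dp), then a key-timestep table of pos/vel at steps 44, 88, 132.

State at t = 0.7126 s:
  obj    pos=(+1.278,-0.426) vel=(+3.213,-1.324) ωy=+49.64

Key-timestep trajectory:
   step    t(s)  obj.x    obj.z    obj.vx   obj.vz 
     44  0.1781   +0.205  +0.016  +0.804  -0.331
     88  0.3563   +0.419  -0.072  +1.607  -0.662
    132  0.5344   +0.777  -0.220  +2.410  -0.993


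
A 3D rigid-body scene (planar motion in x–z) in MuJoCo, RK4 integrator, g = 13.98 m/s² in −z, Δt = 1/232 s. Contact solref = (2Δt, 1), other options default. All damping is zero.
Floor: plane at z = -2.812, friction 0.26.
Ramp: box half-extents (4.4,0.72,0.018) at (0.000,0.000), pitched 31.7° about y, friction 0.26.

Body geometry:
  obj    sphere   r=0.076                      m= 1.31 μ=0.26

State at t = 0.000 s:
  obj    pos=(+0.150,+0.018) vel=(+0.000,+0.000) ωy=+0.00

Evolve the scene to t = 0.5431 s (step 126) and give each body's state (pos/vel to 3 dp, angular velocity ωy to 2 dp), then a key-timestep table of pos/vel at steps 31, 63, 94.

State at t = 0.5431 s:
  obj    pos=(+0.809,-0.389) vel=(+2.425,-1.498) ωy=+37.48

Key-timestep trajectory:
   step    t(s)  obj.x    obj.z    obj.vx   obj.vz 
     31  0.1336   +0.190  -0.007  +0.597  -0.369
     63  0.2716   +0.315  -0.084  +1.213  -0.749
     94  0.4052   +0.517  -0.209  +1.809  -1.117


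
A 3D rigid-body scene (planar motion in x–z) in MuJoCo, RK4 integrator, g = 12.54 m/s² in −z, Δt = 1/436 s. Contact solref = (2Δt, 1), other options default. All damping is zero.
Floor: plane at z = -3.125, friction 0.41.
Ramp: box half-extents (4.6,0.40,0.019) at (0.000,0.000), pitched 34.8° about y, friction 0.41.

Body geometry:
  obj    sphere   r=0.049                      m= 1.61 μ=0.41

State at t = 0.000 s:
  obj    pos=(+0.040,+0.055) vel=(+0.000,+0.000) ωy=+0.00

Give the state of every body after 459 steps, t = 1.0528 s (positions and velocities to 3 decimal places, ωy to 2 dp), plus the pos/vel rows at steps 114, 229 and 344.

State at t = 1.0528 s:
  obj    pos=(+2.366,-1.562) vel=(+4.419,-3.071) ωy=+109.82

Key-timestep trajectory:
   step    t(s)  obj.x    obj.z    obj.vx   obj.vz 
    114  0.2615   +0.184  -0.045  +1.098  -0.763
    229  0.5252   +0.619  -0.347  +2.205  -1.532
    344  0.7890   +1.347  -0.853  +3.312  -2.302


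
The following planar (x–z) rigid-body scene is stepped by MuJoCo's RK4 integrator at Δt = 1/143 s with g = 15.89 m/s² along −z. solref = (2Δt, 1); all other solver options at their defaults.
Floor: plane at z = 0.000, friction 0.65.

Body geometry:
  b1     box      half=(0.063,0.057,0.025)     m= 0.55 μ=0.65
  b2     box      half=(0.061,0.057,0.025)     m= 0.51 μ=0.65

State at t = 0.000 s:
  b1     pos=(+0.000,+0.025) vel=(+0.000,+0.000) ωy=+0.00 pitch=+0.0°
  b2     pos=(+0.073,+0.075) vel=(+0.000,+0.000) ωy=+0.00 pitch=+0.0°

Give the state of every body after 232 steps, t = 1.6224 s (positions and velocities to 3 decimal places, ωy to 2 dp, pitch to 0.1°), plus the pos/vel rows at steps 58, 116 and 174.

State at t = 1.6224 s:
  b1     pos=(-0.001,+0.025) vel=(-0.001,+0.000) ωy=+0.00 pitch=+0.0°
  b2     pos=(+0.086,+0.061) vel=(+0.000,-0.001) ωy=-0.02 pitch=+44.9°

Key-timestep trajectory:
   step    t(s)  b1.x    b1.z    b1.vx   b1.vz   b2.x    b2.z    b2.vx   b2.vz 
     58  0.4056   +0.000  +0.025  -0.001  +0.000   +0.086  +0.061  +0.000  +0.001
    116  0.8112   -0.001  +0.025  -0.001  +0.000   +0.086  +0.061  +0.000  -0.001
    174  1.2168   -0.001  +0.025  -0.001  +0.000   +0.086  +0.061  +0.000  -0.001


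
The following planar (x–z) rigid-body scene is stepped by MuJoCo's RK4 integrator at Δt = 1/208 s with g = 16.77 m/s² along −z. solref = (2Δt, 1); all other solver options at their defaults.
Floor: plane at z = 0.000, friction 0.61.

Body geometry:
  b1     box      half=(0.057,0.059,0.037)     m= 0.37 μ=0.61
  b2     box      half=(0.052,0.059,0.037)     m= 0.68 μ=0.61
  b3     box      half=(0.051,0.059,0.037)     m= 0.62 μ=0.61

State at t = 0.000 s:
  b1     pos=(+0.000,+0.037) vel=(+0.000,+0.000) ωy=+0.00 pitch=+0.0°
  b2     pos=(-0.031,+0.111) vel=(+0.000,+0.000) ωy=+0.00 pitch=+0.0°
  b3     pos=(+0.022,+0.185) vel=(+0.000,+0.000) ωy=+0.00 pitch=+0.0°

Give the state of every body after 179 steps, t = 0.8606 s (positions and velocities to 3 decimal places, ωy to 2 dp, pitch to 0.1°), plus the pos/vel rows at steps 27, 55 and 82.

State at t = 0.8606 s:
  b1     pos=(+0.000,+0.037) vel=(+0.000,+0.000) ωy=+0.00 pitch=+0.0°
  b2     pos=(-0.031,+0.111) vel=(+0.000,+0.000) ωy=+0.00 pitch=+0.0°
  b3     pos=(+0.143,+0.037) vel=(+0.000,+0.000) ωy=+0.00 pitch=+180.0°

Key-timestep trajectory:
   step    t(s)  b1.x    b1.z    b1.vx   b1.vz   b2.x    b2.z    b2.vx   b2.vz   b3.x    b3.z    b3.vx   b3.vz 
     27  0.1298   +0.000  +0.037  +0.000  +0.000   -0.031  +0.111  -0.001  +0.000   +0.025  +0.185  +0.055  -0.006
     55  0.2644   +0.000  +0.037  +0.000  +0.000   -0.031  +0.111  -0.001  +0.001   +0.047  +0.174  +0.314  -0.309
     82  0.3942   +0.000  +0.037  +0.000  +0.000   -0.031  +0.111  +0.000  +0.000   +0.113  +0.091  +0.700  -0.974


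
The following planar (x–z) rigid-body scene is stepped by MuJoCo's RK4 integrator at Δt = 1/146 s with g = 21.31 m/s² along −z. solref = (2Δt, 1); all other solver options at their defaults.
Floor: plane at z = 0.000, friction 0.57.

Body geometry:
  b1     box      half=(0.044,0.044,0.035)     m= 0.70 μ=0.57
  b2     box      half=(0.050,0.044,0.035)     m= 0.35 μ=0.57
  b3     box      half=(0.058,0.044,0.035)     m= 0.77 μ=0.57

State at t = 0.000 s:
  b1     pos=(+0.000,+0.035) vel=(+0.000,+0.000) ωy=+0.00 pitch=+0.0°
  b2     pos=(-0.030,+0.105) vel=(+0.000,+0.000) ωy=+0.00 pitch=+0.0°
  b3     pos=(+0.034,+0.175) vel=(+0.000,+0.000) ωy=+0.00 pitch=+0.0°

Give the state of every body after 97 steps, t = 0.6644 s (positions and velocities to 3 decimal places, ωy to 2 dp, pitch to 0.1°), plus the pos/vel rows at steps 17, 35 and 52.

State at t = 0.6644 s:
  b1     pos=(-0.002,+0.035) vel=(+0.000,+0.000) ωy=+0.00 pitch=+0.0°
  b2     pos=(-0.031,+0.105) vel=(+0.000,+0.000) ωy=+0.00 pitch=+0.0°
  b3     pos=(+0.086,+0.058) vel=(+0.000,+0.000) ωy=+0.00 pitch=+90.0°

Key-timestep trajectory:
   step    t(s)  b1.x    b1.z    b1.vx   b1.vz   b2.x    b2.z    b2.vx   b2.vz   b3.x    b3.z    b3.vx   b3.vz 
     17  0.1164   +0.000  +0.035  +0.000  +0.001   -0.030  +0.105  -0.001  +0.001   +0.057  +0.151  +0.343  -0.745
     35  0.2397   -0.002  +0.035  +0.000  +0.002   -0.031  +0.105  +0.000  +0.005   +0.096  +0.061  -0.148  +0.032
     52  0.3562   -0.002  +0.035  +0.000  +0.000   -0.031  +0.105  +0.000  +0.000   +0.087  +0.058  +0.139  -0.014


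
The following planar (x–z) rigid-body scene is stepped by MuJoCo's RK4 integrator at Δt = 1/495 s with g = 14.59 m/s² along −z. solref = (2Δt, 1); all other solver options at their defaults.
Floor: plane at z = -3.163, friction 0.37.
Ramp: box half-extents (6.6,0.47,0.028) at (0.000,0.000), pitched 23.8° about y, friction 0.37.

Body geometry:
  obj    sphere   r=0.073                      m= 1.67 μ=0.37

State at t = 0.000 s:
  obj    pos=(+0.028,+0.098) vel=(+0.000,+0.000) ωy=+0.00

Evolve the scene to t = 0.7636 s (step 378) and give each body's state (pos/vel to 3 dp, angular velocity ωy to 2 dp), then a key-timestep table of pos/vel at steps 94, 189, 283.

State at t = 0.7636 s:
  obj    pos=(+1.150,-0.397) vel=(+2.938,-1.296) ωy=+43.99

Key-timestep trajectory:
   step    t(s)  obj.x    obj.z    obj.vx   obj.vz 
     94  0.1899   +0.097  +0.067  +0.731  -0.322
    189  0.3818   +0.309  -0.026  +1.469  -0.648
    283  0.5717   +0.657  -0.179  +2.200  -0.970


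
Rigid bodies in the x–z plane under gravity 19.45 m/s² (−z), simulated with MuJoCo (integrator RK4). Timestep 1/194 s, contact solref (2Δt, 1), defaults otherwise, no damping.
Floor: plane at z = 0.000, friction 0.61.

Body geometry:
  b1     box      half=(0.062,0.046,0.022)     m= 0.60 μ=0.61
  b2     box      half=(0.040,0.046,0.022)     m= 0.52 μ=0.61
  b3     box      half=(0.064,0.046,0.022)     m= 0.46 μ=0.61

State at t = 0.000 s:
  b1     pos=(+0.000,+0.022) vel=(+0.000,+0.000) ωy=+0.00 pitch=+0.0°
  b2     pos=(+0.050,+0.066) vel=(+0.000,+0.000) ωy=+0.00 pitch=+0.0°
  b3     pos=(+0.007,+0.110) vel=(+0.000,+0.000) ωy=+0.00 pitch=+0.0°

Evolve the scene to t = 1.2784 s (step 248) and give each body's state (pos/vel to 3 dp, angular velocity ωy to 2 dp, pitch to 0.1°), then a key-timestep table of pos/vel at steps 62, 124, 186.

State at t = 1.2784 s:
  b1     pos=(+0.000,+0.022) vel=(+0.000,+0.000) ωy=+0.00 pitch=+0.0°
  b2     pos=(+0.051,+0.066) vel=(+0.001,+0.000) ωy=+0.00 pitch=+0.0°
  b3     pos=(-0.007,+0.102) vel=(-0.001,-0.001) ωy=+0.04 pitch=-39.4°

Key-timestep trajectory:
   step    t(s)  b1.x    b1.z    b1.vx   b1.vz   b2.x    b2.z    b2.vx   b2.vz   b3.x    b3.z    b3.vx   b3.vz 
     62  0.3196   +0.000  +0.022  -0.001  +0.000   +0.050  +0.066  -0.001  +0.001   -0.006  +0.103  +0.030  -0.002
    124  0.6392   +0.000  +0.022  +0.000  +0.000   +0.050  +0.066  +0.001  +0.000   -0.006  +0.102  -0.001  -0.001
    186  0.9588   +0.000  +0.022  +0.000  +0.000   +0.051  +0.066  +0.001  +0.000   -0.007  +0.102  -0.001  -0.001


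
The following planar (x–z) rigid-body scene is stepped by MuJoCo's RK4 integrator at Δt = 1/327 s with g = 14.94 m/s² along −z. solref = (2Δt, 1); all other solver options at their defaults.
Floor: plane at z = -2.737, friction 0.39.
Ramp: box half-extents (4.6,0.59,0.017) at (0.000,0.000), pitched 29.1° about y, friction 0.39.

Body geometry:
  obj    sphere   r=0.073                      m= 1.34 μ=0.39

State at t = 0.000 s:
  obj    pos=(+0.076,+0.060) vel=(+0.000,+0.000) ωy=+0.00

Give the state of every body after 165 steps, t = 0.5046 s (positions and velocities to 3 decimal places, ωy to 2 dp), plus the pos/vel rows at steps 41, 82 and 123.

State at t = 0.5046 s:
  obj    pos=(+0.654,-0.261) vel=(+2.288,-1.274) ωy=+35.87

Key-timestep trajectory:
   step    t(s)  obj.x    obj.z    obj.vx   obj.vz 
     41  0.1254   +0.112  +0.041  +0.569  -0.317
     82  0.2508   +0.219  -0.019  +1.137  -0.633
    123  0.3761   +0.397  -0.118  +1.706  -0.949


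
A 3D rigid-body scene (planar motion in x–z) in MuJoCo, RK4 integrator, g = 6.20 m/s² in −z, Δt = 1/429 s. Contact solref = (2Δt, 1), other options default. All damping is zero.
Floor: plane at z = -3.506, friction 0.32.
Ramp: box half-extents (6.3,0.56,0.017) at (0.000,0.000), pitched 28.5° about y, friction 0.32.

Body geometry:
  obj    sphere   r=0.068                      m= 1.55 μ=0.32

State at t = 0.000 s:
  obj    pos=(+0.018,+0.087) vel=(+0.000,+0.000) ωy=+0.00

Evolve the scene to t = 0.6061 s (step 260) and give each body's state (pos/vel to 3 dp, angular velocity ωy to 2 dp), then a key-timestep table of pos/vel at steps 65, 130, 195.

State at t = 0.6061 s:
  obj    pos=(+0.359,-0.098) vel=(+1.126,-0.611) ωy=+18.83

Key-timestep trajectory:
   step    t(s)  obj.x    obj.z    obj.vx   obj.vz 
     65  0.1515   +0.039  +0.075  +0.281  -0.153
    130  0.3030   +0.103  +0.041  +0.563  -0.306
    195  0.4545   +0.210  -0.017  +0.844  -0.458


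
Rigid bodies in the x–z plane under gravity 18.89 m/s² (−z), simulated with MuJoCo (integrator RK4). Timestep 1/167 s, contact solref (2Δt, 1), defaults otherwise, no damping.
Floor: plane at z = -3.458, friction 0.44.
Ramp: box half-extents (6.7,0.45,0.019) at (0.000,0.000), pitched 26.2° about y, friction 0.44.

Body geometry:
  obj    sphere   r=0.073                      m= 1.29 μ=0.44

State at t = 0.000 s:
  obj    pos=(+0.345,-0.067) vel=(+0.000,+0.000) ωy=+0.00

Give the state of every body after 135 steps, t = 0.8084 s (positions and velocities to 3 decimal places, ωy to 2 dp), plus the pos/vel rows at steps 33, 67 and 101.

State at t = 0.8084 s:
  obj    pos=(+2.092,-0.927) vel=(+4.321,-2.126) ωy=+65.95

Key-timestep trajectory:
   step    t(s)  obj.x    obj.z    obj.vx   obj.vz 
     33  0.1976   +0.449  -0.119  +1.056  -0.520
     67  0.4012   +0.775  -0.279  +2.145  -1.055
    101  0.6048   +1.323  -0.548  +3.233  -1.591


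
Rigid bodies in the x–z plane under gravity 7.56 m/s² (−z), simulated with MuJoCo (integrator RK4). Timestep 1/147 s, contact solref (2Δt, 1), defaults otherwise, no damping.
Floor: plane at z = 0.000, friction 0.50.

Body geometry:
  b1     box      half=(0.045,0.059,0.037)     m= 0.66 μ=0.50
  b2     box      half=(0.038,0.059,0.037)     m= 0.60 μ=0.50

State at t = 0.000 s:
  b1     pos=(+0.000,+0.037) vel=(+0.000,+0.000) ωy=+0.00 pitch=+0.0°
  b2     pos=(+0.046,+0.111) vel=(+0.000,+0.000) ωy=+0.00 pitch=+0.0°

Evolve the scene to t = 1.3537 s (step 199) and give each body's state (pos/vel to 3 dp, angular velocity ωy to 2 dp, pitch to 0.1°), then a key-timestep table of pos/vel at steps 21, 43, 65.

State at t = 1.3537 s:
  b1     pos=(+0.000,+0.037) vel=(+0.000,+0.000) ωy=+0.00 pitch=+0.0°
  b2     pos=(+0.093,+0.038) vel=(+0.000,+0.000) ωy=+0.00 pitch=+90.0°

Key-timestep trajectory:
   step    t(s)  b1.x    b1.z    b1.vx   b1.vz   b2.x    b2.z    b2.vx   b2.vz 
     21  0.1429   +0.000  +0.037  +0.000  +0.000   +0.048  +0.111  +0.026  -0.002
     43  0.2925   +0.000  +0.037  +0.000  +0.000   +0.057  +0.109  +0.132  -0.043
     65  0.4422   +0.000  +0.037  +0.000  +0.000   +0.089  +0.065  +0.243  -0.743


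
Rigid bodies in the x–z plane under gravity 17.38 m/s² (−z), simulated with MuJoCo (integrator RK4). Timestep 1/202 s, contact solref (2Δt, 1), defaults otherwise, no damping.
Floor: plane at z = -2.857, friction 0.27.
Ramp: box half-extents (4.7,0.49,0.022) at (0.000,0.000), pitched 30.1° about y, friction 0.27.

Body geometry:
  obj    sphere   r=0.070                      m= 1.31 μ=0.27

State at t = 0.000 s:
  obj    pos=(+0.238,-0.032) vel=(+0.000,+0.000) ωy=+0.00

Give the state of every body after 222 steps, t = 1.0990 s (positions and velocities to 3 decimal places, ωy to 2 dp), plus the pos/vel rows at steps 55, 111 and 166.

State at t = 1.0990 s:
  obj    pos=(+3.491,-1.918) vel=(+5.920,-3.432) ωy=+97.73

Key-timestep trajectory:
   step    t(s)  obj.x    obj.z    obj.vx   obj.vz 
     55  0.2723   +0.438  -0.148  +1.467  -0.850
    111  0.5495   +1.052  -0.503  +2.960  -1.716
    166  0.8218   +2.057  -1.086  +4.427  -2.566


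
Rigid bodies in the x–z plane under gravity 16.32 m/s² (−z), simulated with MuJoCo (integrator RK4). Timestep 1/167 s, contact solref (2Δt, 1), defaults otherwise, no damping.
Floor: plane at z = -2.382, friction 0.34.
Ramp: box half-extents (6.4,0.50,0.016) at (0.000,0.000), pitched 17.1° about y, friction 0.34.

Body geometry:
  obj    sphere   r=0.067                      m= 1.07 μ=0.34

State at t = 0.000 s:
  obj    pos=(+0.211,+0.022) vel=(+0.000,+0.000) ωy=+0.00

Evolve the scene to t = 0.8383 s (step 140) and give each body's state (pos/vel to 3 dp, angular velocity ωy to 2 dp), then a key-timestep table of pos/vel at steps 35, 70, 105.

State at t = 0.8383 s:
  obj    pos=(+1.362,-0.332) vel=(+2.746,-0.845) ωy=+42.88

Key-timestep trajectory:
   step    t(s)  obj.x    obj.z    obj.vx   obj.vz 
     35  0.2096   +0.283  +0.000  +0.687  -0.211
     70  0.4192   +0.499  -0.067  +1.373  -0.422
    105  0.6287   +0.859  -0.177  +2.060  -0.634


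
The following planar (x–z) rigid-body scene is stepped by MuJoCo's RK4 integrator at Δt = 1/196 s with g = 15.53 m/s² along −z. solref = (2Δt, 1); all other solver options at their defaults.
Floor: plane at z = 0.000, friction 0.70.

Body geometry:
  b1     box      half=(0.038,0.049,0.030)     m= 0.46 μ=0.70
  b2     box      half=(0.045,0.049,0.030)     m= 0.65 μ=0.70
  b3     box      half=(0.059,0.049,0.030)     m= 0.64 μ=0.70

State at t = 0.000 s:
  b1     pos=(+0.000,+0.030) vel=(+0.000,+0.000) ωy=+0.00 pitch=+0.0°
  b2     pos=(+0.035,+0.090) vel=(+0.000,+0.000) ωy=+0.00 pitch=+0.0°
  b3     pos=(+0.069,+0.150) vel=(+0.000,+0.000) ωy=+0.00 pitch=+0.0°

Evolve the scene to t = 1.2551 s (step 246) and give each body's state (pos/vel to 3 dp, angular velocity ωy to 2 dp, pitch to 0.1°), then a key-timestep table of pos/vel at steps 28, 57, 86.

State at t = 1.2551 s:
  b1     pos=(+0.000,+0.030) vel=(+0.000,+0.000) ωy=+0.00 pitch=+0.0°
  b2     pos=(+0.075,+0.045) vel=(+0.000,+0.000) ωy=+0.00 pitch=+90.0°
  b3     pos=(+0.264,+0.030) vel=(+0.000,+0.000) ωy=+0.00 pitch=+180.0°

Key-timestep trajectory:
   step    t(s)  b1.x    b1.z    b1.vx   b1.vz   b2.x    b2.z    b2.vx   b2.vz   b3.x    b3.z    b3.vx   b3.vz 
     28  0.1429   +0.000  +0.030  -0.002  +0.000   +0.048  +0.088  +0.219  -0.088   +0.105  +0.127  +0.529  -0.528
     57  0.2908   +0.000  +0.030  +0.000  +0.000   +0.075  +0.045  -0.016  +0.028   +0.186  +0.063  +0.336  +0.152
     86  0.4388   +0.000  +0.030  +0.000  +0.000   +0.075  +0.045  +0.000  +0.000   +0.235  +0.058  +0.463  -0.239


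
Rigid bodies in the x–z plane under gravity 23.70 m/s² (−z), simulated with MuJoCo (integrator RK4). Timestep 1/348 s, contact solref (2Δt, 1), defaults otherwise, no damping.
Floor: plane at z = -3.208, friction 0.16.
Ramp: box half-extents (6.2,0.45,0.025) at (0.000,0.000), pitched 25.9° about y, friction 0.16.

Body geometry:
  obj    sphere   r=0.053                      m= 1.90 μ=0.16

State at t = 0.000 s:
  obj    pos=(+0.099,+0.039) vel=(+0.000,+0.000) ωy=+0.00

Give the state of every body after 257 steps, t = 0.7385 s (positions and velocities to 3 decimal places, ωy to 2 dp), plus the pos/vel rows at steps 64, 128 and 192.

State at t = 0.7385 s:
  obj    pos=(+1.913,-0.842) vel=(+4.913,-2.385) ωy=+103.01

Key-timestep trajectory:
   step    t(s)  obj.x    obj.z    obj.vx   obj.vz 
     64  0.1839   +0.211  -0.016  +1.224  -0.594
    128  0.3678   +0.549  -0.180  +2.447  -1.188
    192  0.5517   +1.112  -0.453  +3.670  -1.782


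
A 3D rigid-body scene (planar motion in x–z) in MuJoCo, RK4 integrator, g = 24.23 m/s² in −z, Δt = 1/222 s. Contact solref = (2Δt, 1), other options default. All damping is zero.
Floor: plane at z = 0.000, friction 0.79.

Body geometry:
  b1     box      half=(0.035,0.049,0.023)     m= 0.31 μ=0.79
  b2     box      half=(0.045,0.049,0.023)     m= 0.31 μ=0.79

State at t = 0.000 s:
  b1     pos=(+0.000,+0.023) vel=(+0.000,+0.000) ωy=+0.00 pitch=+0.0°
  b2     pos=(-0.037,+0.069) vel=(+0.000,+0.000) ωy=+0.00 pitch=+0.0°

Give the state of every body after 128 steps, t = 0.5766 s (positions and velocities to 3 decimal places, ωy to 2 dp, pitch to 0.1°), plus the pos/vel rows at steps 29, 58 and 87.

State at t = 0.5766 s:
  b1     pos=(+0.000,+0.023) vel=(+0.000,+0.000) ωy=+0.00 pitch=+0.0°
  b2     pos=(-0.147,+0.023) vel=(+0.000,+0.000) ωy=+0.00 pitch=+180.0°

Key-timestep trajectory:
   step    t(s)  b1.x    b1.z    b1.vx   b1.vz   b2.x    b2.z    b2.vx   b2.vz 
     29  0.1306   +0.000  +0.023  +0.001  +0.000   -0.048  +0.065  -0.230  -0.160
     58  0.2613   +0.000  +0.023  +0.000  +0.000   -0.093  +0.050  -0.197  +0.031
     87  0.3919   +0.000  +0.023  +0.000  +0.000   -0.120  +0.046  -0.380  -0.147


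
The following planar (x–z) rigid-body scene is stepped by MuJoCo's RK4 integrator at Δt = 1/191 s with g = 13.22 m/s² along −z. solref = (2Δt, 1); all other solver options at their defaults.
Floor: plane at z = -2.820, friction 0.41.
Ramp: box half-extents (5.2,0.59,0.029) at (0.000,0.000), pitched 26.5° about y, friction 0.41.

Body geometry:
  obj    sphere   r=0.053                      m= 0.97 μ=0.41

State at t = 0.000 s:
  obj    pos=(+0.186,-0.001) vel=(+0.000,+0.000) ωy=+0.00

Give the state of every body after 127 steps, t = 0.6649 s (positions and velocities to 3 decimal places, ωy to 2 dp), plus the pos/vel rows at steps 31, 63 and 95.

State at t = 0.6649 s:
  obj    pos=(+1.020,-0.417) vel=(+2.507,-1.250) ωy=+52.85

Key-timestep trajectory:
   step    t(s)  obj.x    obj.z    obj.vx   obj.vz 
     31  0.1623   +0.236  -0.026  +0.612  -0.305
     63  0.3298   +0.391  -0.103  +1.244  -0.620
     95  0.4974   +0.652  -0.234  +1.876  -0.935


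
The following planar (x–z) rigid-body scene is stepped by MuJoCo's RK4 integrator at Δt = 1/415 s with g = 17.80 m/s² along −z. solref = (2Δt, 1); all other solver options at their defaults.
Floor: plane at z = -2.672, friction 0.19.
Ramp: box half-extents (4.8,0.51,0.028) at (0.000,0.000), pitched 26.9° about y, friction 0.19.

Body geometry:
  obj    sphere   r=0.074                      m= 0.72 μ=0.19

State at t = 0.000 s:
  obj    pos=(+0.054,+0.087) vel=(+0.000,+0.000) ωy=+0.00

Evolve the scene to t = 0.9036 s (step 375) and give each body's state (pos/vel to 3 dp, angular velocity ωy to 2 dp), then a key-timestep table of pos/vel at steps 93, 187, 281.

State at t = 0.9036 s:
  obj    pos=(+2.149,-0.976) vel=(+4.636,-2.352) ωy=+70.23

Key-timestep trajectory:
   step    t(s)  obj.x    obj.z    obj.vx   obj.vz 
     93  0.2241   +0.183  +0.022  +1.150  -0.583
    187  0.4506   +0.575  -0.177  +2.312  -1.173
    281  0.6771   +1.230  -0.510  +3.474  -1.762


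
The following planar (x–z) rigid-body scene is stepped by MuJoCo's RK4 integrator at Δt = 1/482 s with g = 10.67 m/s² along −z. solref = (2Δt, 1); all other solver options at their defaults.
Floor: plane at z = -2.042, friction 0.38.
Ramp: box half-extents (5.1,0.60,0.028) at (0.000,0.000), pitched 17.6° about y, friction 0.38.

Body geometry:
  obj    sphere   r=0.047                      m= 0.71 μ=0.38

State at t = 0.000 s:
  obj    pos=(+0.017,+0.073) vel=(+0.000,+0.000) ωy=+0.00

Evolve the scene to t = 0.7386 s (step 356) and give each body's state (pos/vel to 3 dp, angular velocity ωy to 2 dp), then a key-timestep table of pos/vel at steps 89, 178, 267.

State at t = 0.7386 s:
  obj    pos=(+0.616,-0.117) vel=(+1.622,-0.515) ωy=+36.21

Key-timestep trajectory:
   step    t(s)  obj.x    obj.z    obj.vx   obj.vz 
     89  0.1846   +0.055  +0.061  +0.406  -0.129
    178  0.3693   +0.167  +0.026  +0.811  -0.257
    267  0.5539   +0.354  -0.034  +1.217  -0.386


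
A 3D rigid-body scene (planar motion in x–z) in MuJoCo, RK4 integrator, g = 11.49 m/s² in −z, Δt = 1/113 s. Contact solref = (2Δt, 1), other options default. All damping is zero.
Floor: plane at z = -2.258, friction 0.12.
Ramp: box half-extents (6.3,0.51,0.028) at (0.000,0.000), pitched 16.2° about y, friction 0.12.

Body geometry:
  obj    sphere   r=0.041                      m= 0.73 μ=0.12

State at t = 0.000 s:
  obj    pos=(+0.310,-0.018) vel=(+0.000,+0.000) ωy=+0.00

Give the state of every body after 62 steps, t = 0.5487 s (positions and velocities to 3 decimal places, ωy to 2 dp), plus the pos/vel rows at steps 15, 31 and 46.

State at t = 0.5487 s:
  obj    pos=(+0.641,-0.114) vel=(+1.207,-0.351) ωy=+30.62

Key-timestep trajectory:
   step    t(s)  obj.x    obj.z    obj.vx   obj.vz 
     15  0.1327   +0.329  -0.024  +0.292  -0.085
     31  0.2743   +0.393  -0.042  +0.603  -0.175
     46  0.4071   +0.492  -0.071  +0.895  -0.260


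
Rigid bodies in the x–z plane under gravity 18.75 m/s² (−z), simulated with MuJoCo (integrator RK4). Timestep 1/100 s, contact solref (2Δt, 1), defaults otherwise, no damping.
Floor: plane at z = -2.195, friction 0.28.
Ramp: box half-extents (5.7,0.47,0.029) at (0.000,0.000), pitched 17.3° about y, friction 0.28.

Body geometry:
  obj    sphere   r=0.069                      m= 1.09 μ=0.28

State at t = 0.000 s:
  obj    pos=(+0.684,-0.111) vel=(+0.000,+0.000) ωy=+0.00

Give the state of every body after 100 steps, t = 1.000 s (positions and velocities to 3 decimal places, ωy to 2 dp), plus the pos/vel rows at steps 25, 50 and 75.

State at t = 1.000 s:
  obj    pos=(+2.585,-0.703) vel=(+3.802,-1.184) ωy=+57.70

Key-timestep trajectory:
   step    t(s)  obj.x    obj.z    obj.vx   obj.vz 
     25  0.2500   +0.803  -0.148  +0.951  -0.296
     50  0.5000   +1.160  -0.259  +1.901  -0.592
     75  0.7500   +1.754  -0.444  +2.852  -0.888


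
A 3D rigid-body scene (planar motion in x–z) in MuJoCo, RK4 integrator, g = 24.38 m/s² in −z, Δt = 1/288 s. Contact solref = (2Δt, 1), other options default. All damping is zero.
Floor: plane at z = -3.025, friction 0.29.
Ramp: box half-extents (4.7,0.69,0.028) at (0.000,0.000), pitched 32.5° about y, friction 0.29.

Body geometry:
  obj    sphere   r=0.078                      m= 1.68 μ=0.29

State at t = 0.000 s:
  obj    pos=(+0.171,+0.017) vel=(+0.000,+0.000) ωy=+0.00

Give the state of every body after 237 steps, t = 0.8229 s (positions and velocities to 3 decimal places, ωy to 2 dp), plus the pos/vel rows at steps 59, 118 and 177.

State at t = 0.8229 s:
  obj    pos=(+2.843,-1.686) vel=(+6.494,-4.137) ωy=+98.70

Key-timestep trajectory:
   step    t(s)  obj.x    obj.z    obj.vx   obj.vz 
     59  0.2049   +0.337  -0.089  +1.617  -1.030
    118  0.4097   +0.833  -0.405  +3.234  -2.060
    177  0.6146   +1.662  -0.933  +4.850  -3.090


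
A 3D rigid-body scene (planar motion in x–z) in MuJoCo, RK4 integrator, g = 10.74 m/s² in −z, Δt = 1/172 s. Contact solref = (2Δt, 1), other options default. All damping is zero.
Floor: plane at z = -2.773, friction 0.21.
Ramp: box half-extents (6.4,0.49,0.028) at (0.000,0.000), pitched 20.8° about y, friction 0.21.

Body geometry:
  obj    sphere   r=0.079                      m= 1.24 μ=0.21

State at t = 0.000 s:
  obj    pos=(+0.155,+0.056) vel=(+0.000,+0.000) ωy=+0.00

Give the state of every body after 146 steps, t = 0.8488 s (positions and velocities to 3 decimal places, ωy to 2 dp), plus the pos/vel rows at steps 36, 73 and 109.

State at t = 0.8488 s:
  obj    pos=(+1.073,-0.293) vel=(+2.162,-0.821) ωy=+29.26

Key-timestep trajectory:
   step    t(s)  obj.x    obj.z    obj.vx   obj.vz 
     36  0.2093   +0.211  +0.034  +0.533  -0.203
     73  0.4244   +0.384  -0.032  +1.081  -0.411
    109  0.6337   +0.666  -0.139  +1.614  -0.613


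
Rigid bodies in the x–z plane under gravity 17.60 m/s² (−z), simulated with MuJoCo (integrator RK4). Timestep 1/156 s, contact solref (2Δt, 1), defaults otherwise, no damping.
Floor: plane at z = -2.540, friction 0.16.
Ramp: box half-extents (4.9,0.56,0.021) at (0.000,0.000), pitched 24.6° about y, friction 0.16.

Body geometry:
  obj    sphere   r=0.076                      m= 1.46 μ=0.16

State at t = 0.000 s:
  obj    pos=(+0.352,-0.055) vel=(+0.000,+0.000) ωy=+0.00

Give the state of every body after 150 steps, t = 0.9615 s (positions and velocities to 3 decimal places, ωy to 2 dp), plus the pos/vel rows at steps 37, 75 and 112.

State at t = 0.9615 s:
  obj    pos=(+2.552,-1.062) vel=(+4.576,-2.095) ωy=+66.18

Key-timestep trajectory:
   step    t(s)  obj.x    obj.z    obj.vx   obj.vz 
     37  0.2372   +0.486  -0.116  +1.129  -0.517
     75  0.4808   +0.902  -0.306  +2.288  -1.048
    112  0.7179   +1.579  -0.616  +3.417  -1.564


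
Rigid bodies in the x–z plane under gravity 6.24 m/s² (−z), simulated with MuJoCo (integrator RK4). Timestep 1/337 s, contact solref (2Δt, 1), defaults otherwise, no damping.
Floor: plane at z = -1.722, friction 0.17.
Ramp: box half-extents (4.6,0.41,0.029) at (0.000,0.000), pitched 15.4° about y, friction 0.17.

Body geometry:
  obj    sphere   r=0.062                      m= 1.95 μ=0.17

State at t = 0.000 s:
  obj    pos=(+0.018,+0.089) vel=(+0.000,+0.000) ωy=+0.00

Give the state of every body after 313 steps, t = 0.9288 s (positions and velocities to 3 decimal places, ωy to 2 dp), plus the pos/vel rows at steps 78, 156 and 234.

State at t = 0.9288 s:
  obj    pos=(+0.510,-0.046) vel=(+1.060,-0.292) ωy=+17.73

Key-timestep trajectory:
   step    t(s)  obj.x    obj.z    obj.vx   obj.vz 
     78  0.2315   +0.049  +0.081  +0.264  -0.073
    156  0.4629   +0.140  +0.056  +0.528  -0.146
    234  0.6944   +0.293  +0.014  +0.792  -0.218


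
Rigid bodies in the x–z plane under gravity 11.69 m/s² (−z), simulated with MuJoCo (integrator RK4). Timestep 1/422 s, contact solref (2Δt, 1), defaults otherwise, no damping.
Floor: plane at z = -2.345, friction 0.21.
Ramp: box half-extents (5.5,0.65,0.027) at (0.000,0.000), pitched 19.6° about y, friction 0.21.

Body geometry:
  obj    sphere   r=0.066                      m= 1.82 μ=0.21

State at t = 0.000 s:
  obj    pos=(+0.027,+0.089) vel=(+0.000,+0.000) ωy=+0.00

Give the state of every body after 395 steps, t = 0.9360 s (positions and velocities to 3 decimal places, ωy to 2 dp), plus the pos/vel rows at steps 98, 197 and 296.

State at t = 0.9360 s:
  obj    pos=(+1.183,-0.323) vel=(+2.470,-0.880) ωy=+39.72

Key-timestep trajectory:
   step    t(s)  obj.x    obj.z    obj.vx   obj.vz 
     98  0.2322   +0.098  +0.064  +0.613  -0.218
    197  0.4668   +0.315  -0.013  +1.232  -0.439
    296  0.7014   +0.676  -0.142  +1.851  -0.659


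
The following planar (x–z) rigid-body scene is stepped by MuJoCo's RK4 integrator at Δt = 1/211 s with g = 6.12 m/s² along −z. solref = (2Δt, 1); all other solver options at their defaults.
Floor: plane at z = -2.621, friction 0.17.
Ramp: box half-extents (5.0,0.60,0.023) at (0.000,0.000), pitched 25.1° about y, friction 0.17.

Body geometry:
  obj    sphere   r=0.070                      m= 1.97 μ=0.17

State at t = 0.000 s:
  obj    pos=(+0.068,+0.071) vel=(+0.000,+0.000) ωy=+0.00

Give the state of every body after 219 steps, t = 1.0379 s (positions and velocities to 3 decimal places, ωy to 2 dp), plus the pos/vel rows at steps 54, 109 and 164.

State at t = 1.0379 s:
  obj    pos=(+0.973,-0.353) vel=(+1.743,-0.817) ωy=+27.49

Key-timestep trajectory:
   step    t(s)  obj.x    obj.z    obj.vx   obj.vz 
     54  0.2559   +0.123  +0.045  +0.430  -0.201
    109  0.5166   +0.292  -0.034  +0.868  -0.406
    164  0.7773   +0.575  -0.167  +1.305  -0.611


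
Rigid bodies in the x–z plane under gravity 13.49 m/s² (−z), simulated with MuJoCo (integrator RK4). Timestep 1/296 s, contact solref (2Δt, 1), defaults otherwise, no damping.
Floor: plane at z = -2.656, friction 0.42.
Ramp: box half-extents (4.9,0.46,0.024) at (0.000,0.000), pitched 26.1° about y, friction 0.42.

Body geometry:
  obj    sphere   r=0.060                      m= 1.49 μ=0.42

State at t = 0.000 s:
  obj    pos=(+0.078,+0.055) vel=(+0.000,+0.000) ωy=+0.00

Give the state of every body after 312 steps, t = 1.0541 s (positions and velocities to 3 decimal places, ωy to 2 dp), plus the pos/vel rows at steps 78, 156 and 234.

State at t = 1.0541 s:
  obj    pos=(+2.193,-0.981) vel=(+4.013,-1.966) ωy=+74.46

Key-timestep trajectory:
   step    t(s)  obj.x    obj.z    obj.vx   obj.vz 
     78  0.2635   +0.210  -0.010  +1.003  -0.491
    156  0.5270   +0.607  -0.204  +2.006  -0.983
    234  0.7905   +1.268  -0.528  +3.010  -1.474


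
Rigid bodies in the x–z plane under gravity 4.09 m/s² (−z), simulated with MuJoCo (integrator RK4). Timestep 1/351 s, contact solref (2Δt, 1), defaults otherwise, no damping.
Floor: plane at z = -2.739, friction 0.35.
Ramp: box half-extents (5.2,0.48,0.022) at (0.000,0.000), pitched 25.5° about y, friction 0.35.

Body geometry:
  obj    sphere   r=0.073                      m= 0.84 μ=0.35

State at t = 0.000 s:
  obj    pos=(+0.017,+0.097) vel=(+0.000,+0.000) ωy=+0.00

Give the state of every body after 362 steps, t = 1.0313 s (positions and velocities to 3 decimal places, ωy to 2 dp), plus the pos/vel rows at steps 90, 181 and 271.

State at t = 1.0313 s:
  obj    pos=(+0.621,-0.191) vel=(+1.171,-0.558) ωy=+17.77

Key-timestep trajectory:
   step    t(s)  obj.x    obj.z    obj.vx   obj.vz 
     90  0.2564   +0.054  +0.079  +0.291  -0.139
    181  0.5157   +0.168  +0.025  +0.585  -0.279
    271  0.7721   +0.355  -0.064  +0.876  -0.418


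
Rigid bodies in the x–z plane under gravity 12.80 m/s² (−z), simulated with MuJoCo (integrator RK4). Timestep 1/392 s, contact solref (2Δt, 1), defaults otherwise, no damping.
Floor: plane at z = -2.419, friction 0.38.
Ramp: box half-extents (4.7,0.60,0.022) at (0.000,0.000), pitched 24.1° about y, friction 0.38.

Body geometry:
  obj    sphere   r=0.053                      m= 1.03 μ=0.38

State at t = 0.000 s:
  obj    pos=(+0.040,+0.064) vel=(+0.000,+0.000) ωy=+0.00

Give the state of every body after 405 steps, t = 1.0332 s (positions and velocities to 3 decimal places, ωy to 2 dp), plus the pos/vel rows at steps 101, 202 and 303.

State at t = 1.0332 s:
  obj    pos=(+1.859,-0.749) vel=(+3.521,-1.575) ωy=+72.77

Key-timestep trajectory:
   step    t(s)  obj.x    obj.z    obj.vx   obj.vz 
    101  0.2577   +0.153  +0.014  +0.878  -0.393
    202  0.5153   +0.493  -0.138  +1.756  -0.786
    303  0.7730   +1.058  -0.391  +2.634  -1.178


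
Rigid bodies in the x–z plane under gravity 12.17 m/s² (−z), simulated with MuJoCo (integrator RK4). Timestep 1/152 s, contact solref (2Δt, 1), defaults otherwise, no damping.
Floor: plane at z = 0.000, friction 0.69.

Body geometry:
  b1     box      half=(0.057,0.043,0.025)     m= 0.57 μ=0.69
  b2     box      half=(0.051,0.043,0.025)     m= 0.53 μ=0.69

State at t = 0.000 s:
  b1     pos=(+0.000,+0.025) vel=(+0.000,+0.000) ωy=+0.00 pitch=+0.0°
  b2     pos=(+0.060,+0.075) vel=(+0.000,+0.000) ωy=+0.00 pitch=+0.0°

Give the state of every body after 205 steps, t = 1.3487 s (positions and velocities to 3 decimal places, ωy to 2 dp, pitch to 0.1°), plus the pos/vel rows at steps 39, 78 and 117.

State at t = 1.3487 s:
  b1     pos=(+0.000,+0.025) vel=(+0.000,+0.000) ωy=+0.00 pitch=+0.0°
  b2     pos=(+0.186,+0.025) vel=(+0.000,+0.000) ωy=+0.00 pitch=+180.0°

Key-timestep trajectory:
   step    t(s)  b1.x    b1.z    b1.vx   b1.vz   b2.x    b2.z    b2.vx   b2.vz 
     39  0.2566   +0.000  +0.025  +0.000  +0.000   +0.090  +0.055  +0.328  +0.038
     78  0.5132   +0.000  +0.025  +0.000  +0.000   +0.131  +0.057  +0.028  +0.001
    117  0.7697   +0.000  +0.025  +0.000  +0.000   +0.143  +0.056  +0.137  -0.026


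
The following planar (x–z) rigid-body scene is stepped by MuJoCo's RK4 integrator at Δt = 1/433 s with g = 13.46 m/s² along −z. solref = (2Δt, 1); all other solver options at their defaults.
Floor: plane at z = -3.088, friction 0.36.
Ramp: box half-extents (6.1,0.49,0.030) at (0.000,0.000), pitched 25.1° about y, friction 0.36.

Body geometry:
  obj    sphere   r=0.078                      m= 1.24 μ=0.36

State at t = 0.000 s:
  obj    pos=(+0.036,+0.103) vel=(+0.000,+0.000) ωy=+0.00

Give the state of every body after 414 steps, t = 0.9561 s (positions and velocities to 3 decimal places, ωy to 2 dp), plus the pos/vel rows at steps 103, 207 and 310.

State at t = 0.9561 s:
  obj    pos=(+1.724,-0.688) vel=(+3.531,-1.654) ωy=+49.99

Key-timestep trajectory:
   step    t(s)  obj.x    obj.z    obj.vx   obj.vz 
    103  0.2379   +0.140  +0.054  +0.879  -0.412
    207  0.4781   +0.458  -0.095  +1.766  -0.827
    310  0.7159   +0.982  -0.341  +2.644  -1.239
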